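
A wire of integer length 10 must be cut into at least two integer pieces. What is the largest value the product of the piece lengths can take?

36

Let P[k] be the best product for length k (with at least one cut). For each first piece i, the rest contributes max(k−i, P[k−i]).
P[2] = 1×max(1,0) = 1×1 = 1
P[3] = max(1×2, 2×1) = 2
P[4] = max(1×3, 2×2, 3×1) = 4
P[5] = max(1×4, 2×3, 3×2, 4×1) = 6
P[6] = max(1×6, 2×4, 3×3, 4×2, 5×1) = 9
P[7] = max(1×9, 2×6, 3×4, 4×3, 5×2, 6×1) = 12
P[8] = max(1×12, 2×9, 3×6, …, 6×2, 7×1) = 18
P[9] = max(1×18, 2×12, 3×9, …, 7×2, 8×1) = 27
P[10] = max(1×27, 2×18, 3×12, …, 8×2, 9×1) = 36
One optimal split: 3 + 3 + 2 + 2; product 3×3×2×2 = 36.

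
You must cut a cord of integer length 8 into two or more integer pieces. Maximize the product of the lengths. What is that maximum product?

Fill P[k] for k=2..8: at each k try every first piece i and multiply by the better of (k−i) uncut or P[k−i].
P[2] = 1·max(1,0) = 1·1 = 1
P[3] = 1·max(2,1) = 1·2 = 2
P[4] = 2·max(2,1) = 2·2 = 4
P[5] = 2·max(3,2) = 2·3 = 6
P[6] = 3·max(3,2) = 3·3 = 9
P[7] = 2·max(5,6) = 2·6 = 12
P[8] = 2·max(6,9) = 2·9 = 18
One optimal split: 3 + 3 + 2; product 3·3·2 = 18.

18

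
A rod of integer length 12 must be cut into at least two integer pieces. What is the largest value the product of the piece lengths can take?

81

Define m[k] = max over 1≤i<k of i · max(k−i, m[k−i]); the inner max lets the remainder stay uncut if that's better.
m[2] = 1*max(1,0) = 1*1 = 1
m[3] = 1*max(2,1) = 1*2 = 2
m[4] = 2*max(2,1) = 2*2 = 4
m[5] = 2*max(3,2) = 2*3 = 6
m[6] = 3*max(3,2) = 3*3 = 9
m[7] = 2*max(5,6) = 2*6 = 12
m[8] = 2*max(6,9) = 2*9 = 18
m[9] = 3*max(6,9) = 3*9 = 27
m[10] = 2*max(8,18) = 2*18 = 36
m[11] = 2*max(9,27) = 2*27 = 54
m[12] = 3*max(9,27) = 3*27 = 81
One optimal split: 3 + 3 + 3 + 3; product 3*3*3*3 = 81.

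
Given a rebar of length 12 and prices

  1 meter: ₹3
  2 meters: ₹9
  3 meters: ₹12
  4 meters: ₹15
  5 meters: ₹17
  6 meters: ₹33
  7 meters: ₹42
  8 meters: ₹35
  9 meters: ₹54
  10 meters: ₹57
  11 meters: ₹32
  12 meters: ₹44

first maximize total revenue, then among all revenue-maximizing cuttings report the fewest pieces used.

Let r[k] be the best obtainable value from length k. For each k, try every first piece i and keep the best of price[i] + r[k−i].
r[1] = 3
r[2] = 9
r[3] = 12  (first piece 1, then r[2]=9)
r[4] = 18  (first piece 2, then r[2]=9)
r[5] = 21  (first piece 1, then r[4]=18)
r[6] = 33
r[7] = 42
r[8] = 45  (first piece 1, then r[7]=42)
r[9] = 54
r[10] = 57  (first piece 1, then r[9]=54)
r[11] = 63  (first piece 2, then r[9]=54)
r[12] = 66  (first piece 1, then r[11]=63)
Maximum revenue is ₹66.
Now minimize piece count subject to staying optimal: for each k, pieces[k] = 1 + min over i with p[i]+r[k−i]=r[k] of pieces[k−i].
pieces[9] = 1
pieces[10] = 1
pieces[11] = 2
pieces[12] = 2

2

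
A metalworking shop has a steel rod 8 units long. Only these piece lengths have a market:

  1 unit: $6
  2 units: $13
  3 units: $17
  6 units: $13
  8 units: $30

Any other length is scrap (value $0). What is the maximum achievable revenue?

52

Consider every possible first cut. f[k] is the best of p[i]+f[k−i] over all sellable i≤k.
f[1] = 6
f[2] = 13
f[3] = 19  (first piece 1, then f[2]=13)
f[4] = 26  (first piece 2, then f[2]=13)
f[5] = 32  (first piece 1, then f[4]=26)
f[6] = 39  (first piece 2, then f[4]=26)
f[7] = 45  (first piece 1, then f[6]=39)
f[8] = 52  (first piece 2, then f[6]=39)
One optimal cutting: 2 + 2 + 2 + 2 → $52.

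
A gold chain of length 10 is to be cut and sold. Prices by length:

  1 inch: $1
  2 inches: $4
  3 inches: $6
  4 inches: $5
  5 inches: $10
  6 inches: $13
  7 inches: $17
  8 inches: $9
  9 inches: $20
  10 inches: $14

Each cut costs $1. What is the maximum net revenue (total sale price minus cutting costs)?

Let v[k] be the best obtainable value from length k. For each k, try every first piece i and keep the best of price[i] + v[k−i] minus the 1 cut fee when i<k.
v[1] = 1
v[2] = 4
v[3] = 6
v[4] = 7  (first piece 2, then v[2]=4)
v[5] = 10
v[6] = 13
v[7] = 17
v[8] = 17  (first piece 1, then v[7]=17)
v[9] = 20  (first piece 2, then v[7]=17)
v[10] = 22  (first piece 3, then v[7]=17)
One optimal plan: pieces 7 + 3 (1 cut) → $23 − $1 = $22.

22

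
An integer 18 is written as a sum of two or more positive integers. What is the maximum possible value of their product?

729

Fill m[k] for k=2..18: at each k try every first piece i and multiply by the better of (k−i) uncut or m[k−i].
m[2] = 1·max(1,0) = 1·1 = 1
m[3] = 1·max(2,1) = 1·2 = 2
m[4] = 2·max(2,1) = 2·2 = 4
m[5] = 2·max(3,2) = 2·3 = 6
m[6] = 3·max(3,2) = 3·3 = 9
m[7] = 2·max(5,6) = 2·6 = 12
m[8] = 2·max(6,9) = 2·9 = 18
m[9] = 3·max(6,9) = 3·9 = 27
m[10] = 2·max(8,18) = 2·18 = 36
m[11] = 2·max(9,27) = 2·27 = 54
m[12] = 3·max(9,27) = 3·27 = 81
m[13] = 2·max(11,54) = 2·54 = 108
m[14] = 2·max(12,81) = 2·81 = 162
m[15] = 3·max(12,81) = 3·81 = 243
m[16] = 2·max(14,162) = 2·162 = 324
m[17] = 2·max(15,243) = 2·243 = 486
m[18] = 3·max(15,243) = 3·243 = 729
One optimal split: 3 + 3 + 3 + 3 + 3 + 3; product 3·3·3·3·3·3 = 729.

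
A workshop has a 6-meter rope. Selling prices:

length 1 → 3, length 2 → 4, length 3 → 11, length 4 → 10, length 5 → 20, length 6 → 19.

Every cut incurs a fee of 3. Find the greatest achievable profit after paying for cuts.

20

Let net[k] be the best obtainable value from length k. For each k, try every first piece i and keep the best of price[i] + net[k−i] minus the 3 cut fee when i<k.
net[1] = 3
net[2] = max(3+3-3, 4+0) = 4
net[3] = max(3+4-3, 4+3-3, 11+0) = 11
net[4] = max(3+11-3, 4+4-3, 11+3-3, 10+0) = 11
net[5] = max(3+11-3, 4+11-3, 11+4-3, 10+3-3, 20+0) = 20
net[6] = max(3+20-3, 4+11-3, 11+11-3, 10+4-3, 20+3-3, 19+0) = 20
One optimal plan: pieces 5 + 1 (1 cut) → 23 − 3 = 20.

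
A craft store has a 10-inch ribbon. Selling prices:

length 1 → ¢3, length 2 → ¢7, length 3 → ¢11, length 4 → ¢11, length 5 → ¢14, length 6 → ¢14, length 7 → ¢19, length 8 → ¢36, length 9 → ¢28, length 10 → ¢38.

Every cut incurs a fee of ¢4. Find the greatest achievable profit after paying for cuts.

39

Consider every possible first cut. r[k] is the best of p[i]+r[k−i] over all sellable i≤k, charging 4 whenever i<k.
r[1] = 3
r[2] = 7
r[3] = 11
r[4] = 11
r[5] = 14  (first piece 2, then r[3]=11)
r[6] = 18  (first piece 3, then r[3]=11)
r[7] = 19
r[8] = 36
r[9] = 35  (first piece 1, then r[8]=36)
r[10] = 39  (first piece 2, then r[8]=36)
One optimal plan: pieces 8 + 2 (1 cut) → ¢43 − ¢4 = ¢39.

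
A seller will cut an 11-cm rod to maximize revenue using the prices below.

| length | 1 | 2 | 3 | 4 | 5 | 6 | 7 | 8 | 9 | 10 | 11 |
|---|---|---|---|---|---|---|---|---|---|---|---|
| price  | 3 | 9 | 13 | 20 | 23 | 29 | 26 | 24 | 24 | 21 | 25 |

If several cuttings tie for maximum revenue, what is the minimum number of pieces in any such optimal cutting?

3

Let r[k] be the best obtainable value from length k. For each k, try every first piece i and keep the best of price[i] + r[k−i].
r[1] = 3
r[2] = max(3+3, 9+0) = 9
r[3] = max(3+9, 9+3, 13+0) = 13
r[4] = max(3+13, 9+9, 13+3, 20+0) = 20
r[5] = max(3+20, 9+13, 13+9, 20+3, 23+0) = 23
r[6] = max(3+23, 9+20, 13+13, 20+9, 23+3, 29+0) = 29
r[7] = max(3+29, 9+23, 13+20, …, 29+3, 26+0) = 33
r[8] = max(3+33, 9+29, 13+23, …, 26+3, 24+0) = 40
r[9] = max(3+40, 9+33, 13+29, …, 24+3, 24+0) = 43
r[10] = max(3+43, 9+40, 13+33, …, 24+3, 21+0) = 49
r[11] = max(3+49, 9+43, 13+40, …, 21+3, 25+0) = 53
Maximum revenue is $53.
Now minimize piece count subject to staying optimal: for each k, pieces[k] = 1 + min over i with p[i]+r[k−i]=r[k] of pieces[k−i].
pieces[8] = 2
pieces[9] = 2
pieces[10] = 2
pieces[11] = 3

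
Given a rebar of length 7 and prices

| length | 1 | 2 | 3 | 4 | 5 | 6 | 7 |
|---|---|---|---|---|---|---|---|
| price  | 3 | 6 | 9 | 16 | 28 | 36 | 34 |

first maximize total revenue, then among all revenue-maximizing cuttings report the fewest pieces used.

Build r[k] bottom-up: r[k] = max over allowed piece i of (p[i] + r[k−i]).
r[1] = 3
r[2] = max(3+3, 6+0) = 6
r[3] = max(3+6, 6+3, 9+0) = 9
r[4] = max(3+9, 6+6, 9+3, 16+0) = 16
r[5] = max(3+16, 6+9, 9+6, 16+3, 28+0) = 28
r[6] = max(3+28, 6+16, 9+9, 16+6, 28+3, 36+0) = 36
r[7] = max(3+36, 6+28, 9+16, …, 36+3, 34+0) = 39
Maximum revenue is ₹39.
Now minimize piece count subject to staying optimal: for each k, pieces[k] = 1 + min over i with p[i]+r[k−i]=r[k] of pieces[k−i].
pieces[4] = 1
pieces[5] = 1
pieces[6] = 1
pieces[7] = 2

2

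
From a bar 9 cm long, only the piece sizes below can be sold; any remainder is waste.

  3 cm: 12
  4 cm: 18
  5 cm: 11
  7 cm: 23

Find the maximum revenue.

36

Build r[k] bottom-up: r[k] = max over allowed piece i of (p[i] + r[k−i]).
r[1] = 0
r[2] = 0
r[3] = 12
r[4] = max(12+0, 18+0) = 18
r[5] = max(12+0, 18+0, 11+0) = 18
r[6] = max(12+12, 18+0, 11+0) = 24
r[7] = max(12+18, 18+12, 11+0, 23+0) = 30
r[8] = max(12+18, 18+18, 11+12, 23+0) = 36
r[9] = max(12+24, 18+18, 11+18, 23+0) = 36
One optimal cutting: pieces 4 + 4 with 1 cm of scrap → 36.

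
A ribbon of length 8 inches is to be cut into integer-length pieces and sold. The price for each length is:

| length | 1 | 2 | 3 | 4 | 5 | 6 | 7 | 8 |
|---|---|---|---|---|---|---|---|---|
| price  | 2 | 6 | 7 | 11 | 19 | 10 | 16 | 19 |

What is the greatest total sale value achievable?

Let v[k] be the best obtainable value from length k. For each k, try every first piece i and keep the best of price[i] + v[k−i].
v[1] = 2
v[2] = max(2+2, 6+0) = 6
v[3] = max(2+6, 6+2, 7+0) = 8
v[4] = max(2+8, 6+6, 7+2, 11+0) = 12
v[5] = max(2+12, 6+8, 7+6, 11+2, 19+0) = 19
v[6] = max(2+19, 6+12, 7+8, 11+6, 19+2, 10+0) = 21
v[7] = max(2+21, 6+19, 7+12, …, 10+2, 16+0) = 25
v[8] = max(2+25, 6+21, 7+19, …, 16+2, 19+0) = 27
One optimal cutting: 5 + 2 + 1 → ¢19 + ¢6 + ¢2 = ¢27.

27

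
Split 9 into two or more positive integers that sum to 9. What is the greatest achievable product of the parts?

27

Fill g[k] for k=2..9: at each k try every first piece i and multiply by the better of (k−i) uncut or g[k−i].
g[2] = 1*max(1,0) = 1*1 = 1
g[3] = max(1*2, 2*1) = 2
g[4] = max(1*3, 2*2, 3*1) = 4
g[5] = max(1*4, 2*3, 3*2, 4*1) = 6
g[6] = max(1*6, 2*4, 3*3, 4*2, 5*1) = 9
g[7] = max(1*9, 2*6, 3*4, 4*3, 5*2, 6*1) = 12
g[8] = max(1*12, 2*9, 3*6, …, 6*2, 7*1) = 18
g[9] = max(1*18, 2*12, 3*9, …, 7*2, 8*1) = 27
One optimal split: 3 + 3 + 3; product 3*3*3 = 27.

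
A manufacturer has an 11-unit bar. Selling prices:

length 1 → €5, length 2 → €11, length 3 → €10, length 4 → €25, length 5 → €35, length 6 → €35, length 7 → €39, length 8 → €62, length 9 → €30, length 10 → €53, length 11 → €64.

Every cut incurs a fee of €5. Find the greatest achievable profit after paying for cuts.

Let net[k] be the best obtainable value from length k. For each k, try every first piece i and keep the best of price[i] + net[k−i] minus the 5 cut fee when i<k.
net[1] = 5
net[2] = 11
net[3] = 11  (first piece 1, then net[2]=11)
net[4] = 25
net[5] = 35
net[6] = 35  (first piece 1, then net[5]=35)
net[7] = 41  (first piece 2, then net[5]=35)
net[8] = 62
net[9] = 62  (first piece 1, then net[8]=62)
net[10] = 68  (first piece 2, then net[8]=62)
net[11] = 68  (first piece 1, then net[10]=68)
One optimal plan: pieces 8 + 2 + 1 (2 cuts) → €78 − €10 = €68.

68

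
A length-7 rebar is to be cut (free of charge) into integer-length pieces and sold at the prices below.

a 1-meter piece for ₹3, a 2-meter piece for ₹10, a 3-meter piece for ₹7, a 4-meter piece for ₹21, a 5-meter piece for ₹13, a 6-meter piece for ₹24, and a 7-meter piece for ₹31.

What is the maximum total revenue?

Let r[k] be the best obtainable value from length k. For each k, try every first piece i and keep the best of price[i] + r[k−i].
r[1] = 3
r[2] = max(3+3, 10+0) = 10
r[3] = max(3+10, 10+3, 7+0) = 13
r[4] = max(3+13, 10+10, 7+3, 21+0) = 21
r[5] = max(3+21, 10+13, 7+10, 21+3, 13+0) = 24
r[6] = max(3+24, 10+21, 7+13, 21+10, 13+3, 24+0) = 31
r[7] = max(3+31, 10+24, 7+21, …, 24+3, 31+0) = 34
One optimal cutting: 4 + 2 + 1 → ₹21 + ₹10 + ₹3 = ₹34.

34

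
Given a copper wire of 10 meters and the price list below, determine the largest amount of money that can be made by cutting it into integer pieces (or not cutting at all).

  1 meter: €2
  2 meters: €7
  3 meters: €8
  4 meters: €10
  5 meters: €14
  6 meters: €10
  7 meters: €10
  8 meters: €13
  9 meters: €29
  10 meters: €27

35

Let best[k] be the best obtainable value from length k. For each k, try every first piece i and keep the best of price[i] + best[k−i].
best[1] = 2
best[2] = max(2+2, 7+0) = 7
best[3] = max(2+7, 7+2, 8+0) = 9
best[4] = max(2+9, 7+7, 8+2, 10+0) = 14
best[5] = max(2+14, 7+9, 8+7, 10+2, 14+0) = 16
best[6] = max(2+16, 7+14, 8+9, 10+7, 14+2, 10+0) = 21
best[7] = max(2+21, 7+16, 8+14, …, 10+2, 10+0) = 23
best[8] = max(2+23, 7+21, 8+16, …, 10+2, 13+0) = 28
best[9] = max(2+28, 7+23, 8+21, …, 13+2, 29+0) = 30
best[10] = max(2+30, 7+28, 8+23, …, 29+2, 27+0) = 35
One optimal cutting: 2 + 2 + 2 + 2 + 2 → €7 + €7 + €7 + €7 + €7 = €35.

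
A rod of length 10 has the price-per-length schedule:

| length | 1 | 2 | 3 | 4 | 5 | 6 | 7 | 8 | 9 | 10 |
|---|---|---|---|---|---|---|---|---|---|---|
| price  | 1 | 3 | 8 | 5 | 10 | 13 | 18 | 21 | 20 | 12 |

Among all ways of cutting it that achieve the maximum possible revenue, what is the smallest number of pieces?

2

Build r[k] bottom-up: r[k] = max over allowed piece i of (p[i] + r[k−i]).
r[1] = 1
r[2] = max(1+1, 3+0) = 3
r[3] = max(1+3, 3+1, 8+0) = 8
r[4] = max(1+8, 3+3, 8+1, 5+0) = 9
r[5] = max(1+9, 3+8, 8+3, 5+1, 10+0) = 11
r[6] = max(1+11, 3+9, 8+8, 5+3, 10+1, 13+0) = 16
r[7] = max(1+16, 3+11, 8+9, …, 13+1, 18+0) = 18
r[8] = max(1+18, 3+16, 8+11, …, 18+1, 21+0) = 21
r[9] = max(1+21, 3+18, 8+16, …, 21+1, 20+0) = 24
r[10] = max(1+24, 3+21, 8+18, …, 20+1, 12+0) = 26
Maximum revenue is €26.
Now minimize piece count subject to staying optimal: for each k, pieces[k] = 1 + min over i with p[i]+r[k−i]=r[k] of pieces[k−i].
pieces[7] = 1
pieces[8] = 1
pieces[9] = 3
pieces[10] = 2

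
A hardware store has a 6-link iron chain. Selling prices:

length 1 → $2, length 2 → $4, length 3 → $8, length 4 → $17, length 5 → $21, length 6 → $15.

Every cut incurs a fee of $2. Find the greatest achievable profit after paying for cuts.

21

Build v[k] bottom-up: v[k] = max over allowed piece i of (p[i] + v[k−i]) − 2 per cut.
v[1] = 2
v[2] = max(2+2-2, 4+0) = 4
v[3] = max(2+4-2, 4+2-2, 8+0) = 8
v[4] = max(2+8-2, 4+4-2, 8+2-2, 17+0) = 17
v[5] = max(2+17-2, 4+8-2, 8+4-2, 17+2-2, 21+0) = 21
v[6] = max(2+21-2, 4+17-2, 8+8-2, 17+4-2, 21+2-2, 15+0) = 21
One optimal plan: pieces 5 + 1 (1 cut) → $23 − $2 = $21.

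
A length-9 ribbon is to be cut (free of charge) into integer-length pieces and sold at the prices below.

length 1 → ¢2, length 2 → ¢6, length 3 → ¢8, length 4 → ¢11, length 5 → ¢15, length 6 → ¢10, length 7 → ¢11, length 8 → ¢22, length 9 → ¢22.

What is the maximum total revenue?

Build R[k] bottom-up: R[k] = max over allowed piece i of (p[i] + R[k−i]).
R[1] = 2
R[2] = max(2+2, 6+0) = 6
R[3] = max(2+6, 6+2, 8+0) = 8
R[4] = max(2+8, 6+6, 8+2, 11+0) = 12
R[5] = max(2+12, 6+8, 8+6, 11+2, 15+0) = 15
R[6] = max(2+15, 6+12, 8+8, 11+6, 15+2, 10+0) = 18
R[7] = max(2+18, 6+15, 8+12, …, 10+2, 11+0) = 21
R[8] = max(2+21, 6+18, 8+15, …, 11+2, 22+0) = 24
R[9] = max(2+24, 6+21, 8+18, …, 22+2, 22+0) = 27
One optimal cutting: 5 + 2 + 2 → ¢15 + ¢6 + ¢6 = ¢27.

27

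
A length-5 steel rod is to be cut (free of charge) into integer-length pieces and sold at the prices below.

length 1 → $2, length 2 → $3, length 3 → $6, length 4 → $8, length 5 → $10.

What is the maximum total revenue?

Consider every possible first cut. R[k] is the best of p[i]+R[k−i] over all sellable i≤k.
R[1] = 2
R[2] = 4  (first piece 1, then R[1]=2)
R[3] = 6  (first piece 1, then R[2]=4)
R[4] = 8  (first piece 1, then R[3]=6)
R[5] = 10  (first piece 1, then R[4]=8)
One optimal cutting: 1 + 1 + 1 + 1 + 1 → $2 + $2 + $2 + $2 + $2 = $10.

10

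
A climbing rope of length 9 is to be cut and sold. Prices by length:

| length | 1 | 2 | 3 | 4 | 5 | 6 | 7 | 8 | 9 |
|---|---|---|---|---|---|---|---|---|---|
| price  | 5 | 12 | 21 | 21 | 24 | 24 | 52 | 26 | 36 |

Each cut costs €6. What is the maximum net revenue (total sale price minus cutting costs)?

58

Build net[k] bottom-up: net[k] = max over allowed piece i of (p[i] + net[k−i]) − 6 per cut.
net[1] = 5
net[2] = max(5+5-6, 12+0) = 12
net[3] = max(5+12-6, 12+5-6, 21+0) = 21
net[4] = max(5+21-6, 12+12-6, 21+5-6, 21+0) = 21
net[5] = max(5+21-6, 12+21-6, 21+12-6, 21+5-6, 24+0) = 27
net[6] = max(5+27-6, 12+21-6, 21+21-6, 21+12-6, 24+5-6, 24+0) = 36
net[7] = max(5+36-6, 12+27-6, 21+21-6, …, 24+5-6, 52+0) = 52
net[8] = max(5+52-6, 12+36-6, 21+27-6, …, 52+5-6, 26+0) = 51
net[9] = max(5+51-6, 12+52-6, 21+36-6, …, 26+5-6, 36+0) = 58
One optimal plan: pieces 7 + 2 (1 cut) → €64 − €6 = €58.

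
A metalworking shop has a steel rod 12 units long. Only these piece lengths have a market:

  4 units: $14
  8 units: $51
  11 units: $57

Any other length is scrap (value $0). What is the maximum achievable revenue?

Build r[k] bottom-up: r[k] = max over allowed piece i of (p[i] + r[k−i]).
r[1] = 0
r[2] = 0
r[3] = 0
r[4] = 14
r[5] = 14
r[6] = 14
r[7] = 14
r[8] = max(14+14, 51+0) = 51
r[9] = max(14+14, 51+0) = 51
r[10] = max(14+14, 51+0) = 51
r[11] = max(14+14, 51+0, 57+0) = 57
r[12] = max(14+51, 51+14, 57+0) = 65
One optimal cutting: 8 + 4 → $65.

65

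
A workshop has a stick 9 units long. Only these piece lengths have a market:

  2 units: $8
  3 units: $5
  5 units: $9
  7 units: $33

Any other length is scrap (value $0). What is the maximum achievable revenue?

41

Let r[k] be the best obtainable value from length k. For each k, try every first piece i and keep the best of price[i] + r[k−i].
r[1] = 0
r[2] = 8
r[3] = 8
r[4] = 16  (first piece 2, then r[2]=8)
r[5] = 16
r[6] = 24  (first piece 2, then r[4]=16)
r[7] = 33
r[8] = 33
r[9] = 41  (first piece 2, then r[7]=33)
One optimal cutting: 7 + 2 → $41.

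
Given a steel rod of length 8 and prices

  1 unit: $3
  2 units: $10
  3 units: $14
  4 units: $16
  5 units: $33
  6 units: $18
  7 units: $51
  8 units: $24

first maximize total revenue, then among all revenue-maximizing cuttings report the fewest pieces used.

Consider every possible first cut. r[k] is the best of p[i]+r[k−i] over all sellable i≤k.
r[1] = 3
r[2] = max(3+3, 10+0) = 10
r[3] = max(3+10, 10+3, 14+0) = 14
r[4] = max(3+14, 10+10, 14+3, 16+0) = 20
r[5] = max(3+20, 10+14, 14+10, 16+3, 33+0) = 33
r[6] = max(3+33, 10+20, 14+14, 16+10, 33+3, 18+0) = 36
r[7] = max(3+36, 10+33, 14+20, …, 18+3, 51+0) = 51
r[8] = max(3+51, 10+36, 14+33, …, 51+3, 24+0) = 54
Maximum revenue is $54.
Now minimize piece count subject to staying optimal: for each k, pieces[k] = 1 + min over i with p[i]+r[k−i]=r[k] of pieces[k−i].
pieces[5] = 1
pieces[6] = 2
pieces[7] = 1
pieces[8] = 2

2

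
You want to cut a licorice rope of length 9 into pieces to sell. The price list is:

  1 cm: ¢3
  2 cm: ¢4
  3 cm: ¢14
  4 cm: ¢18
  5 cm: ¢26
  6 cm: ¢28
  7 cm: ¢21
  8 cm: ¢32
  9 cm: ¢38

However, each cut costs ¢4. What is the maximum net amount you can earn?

Consider every possible first cut. r[k] is the best of p[i]+r[k−i] over all sellable i≤k, charging 4 whenever i<k.
r[1] = 3
r[2] = max(3+3-4, 4+0) = 4
r[3] = max(3+4-4, 4+3-4, 14+0) = 14
r[4] = max(3+14-4, 4+4-4, 14+3-4, 18+0) = 18
r[5] = max(3+18-4, 4+14-4, 14+4-4, 18+3-4, 26+0) = 26
r[6] = max(3+26-4, 4+18-4, 14+14-4, 18+4-4, 26+3-4, 28+0) = 28
r[7] = max(3+28-4, 4+26-4, 14+18-4, …, 28+3-4, 21+0) = 28
r[8] = max(3+28-4, 4+28-4, 14+26-4, …, 21+3-4, 32+0) = 36
r[9] = max(3+36-4, 4+28-4, 14+28-4, …, 32+3-4, 38+0) = 40
One optimal plan: pieces 5 + 4 (1 cut) → ¢44 − ¢4 = ¢40.

40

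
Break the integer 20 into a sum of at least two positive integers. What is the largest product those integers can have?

Let f[k] be the best product for length k (with at least one cut). For each first piece i, the rest contributes max(k−i, f[k−i]).
f[2] = 1·max(1,0) = 1·1 = 1
f[3] = max(1·2, 2·1) = 2
f[4] = max(1·3, 2·2, 3·1) = 4
f[5] = max(1·4, 2·3, 3·2, 4·1) = 6
f[6] = max(1·6, 2·4, 3·3, 4·2, 5·1) = 9
f[7] = max(1·9, 2·6, 3·4, 4·3, 5·2, 6·1) = 12
f[8] = max(1·12, 2·9, 3·6, …, 6·2, 7·1) = 18
f[9] = max(1·18, 2·12, 3·9, …, 7·2, 8·1) = 27
f[10] = max(1·27, 2·18, 3·12, …, 8·2, 9·1) = 36
f[11] = max(1·36, 2·27, 3·18, …, 9·2, 10·1) = 54
f[12] = max(1·54, 2·36, 3·27, …, 10·2, 11·1) = 81
f[13] = max(1·81, 2·54, 3·36, …, 11·2, 12·1) = 108
f[14] = max(1·108, 2·81, 3·54, …, 12·2, 13·1) = 162
f[15] = max(1·162, 2·108, 3·81, …, 13·2, 14·1) = 243
f[16] = max(1·243, 2·162, 3·108, …, 14·2, 15·1) = 324
f[17] = max(1·324, 2·243, 3·162, …, 15·2, 16·1) = 486
f[18] = max(1·486, 2·324, 3·243, …, 16·2, 17·1) = 729
f[19] = max(1·729, 2·486, 3·324, …, 17·2, 18·1) = 972
f[20] = max(1·972, 2·729, 3·486, …, 18·2, 19·1) = 1458
One optimal split: 3 + 3 + 3 + 3 + 3 + 3 + 2; product 3·3·3·3·3·3·2 = 1458.

1458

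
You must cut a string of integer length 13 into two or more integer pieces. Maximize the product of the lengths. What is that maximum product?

Fill m[k] for k=2..13: at each k try every first piece i and multiply by the better of (k−i) uncut or m[k−i].
m[2] = 1×max(1,0) = 1×1 = 1
m[3] = max(1×2, 2×1) = 2
m[4] = max(1×3, 2×2, 3×1) = 4
m[5] = max(1×4, 2×3, 3×2, 4×1) = 6
m[6] = max(1×6, 2×4, 3×3, 4×2, 5×1) = 9
m[7] = max(1×9, 2×6, 3×4, 4×3, 5×2, 6×1) = 12
m[8] = max(1×12, 2×9, 3×6, …, 6×2, 7×1) = 18
m[9] = max(1×18, 2×12, 3×9, …, 7×2, 8×1) = 27
m[10] = max(1×27, 2×18, 3×12, …, 8×2, 9×1) = 36
m[11] = max(1×36, 2×27, 3×18, …, 9×2, 10×1) = 54
m[12] = max(1×54, 2×36, 3×27, …, 10×2, 11×1) = 81
m[13] = max(1×81, 2×54, 3×36, …, 11×2, 12×1) = 108
One optimal split: 3 + 3 + 3 + 2 + 2; product 3×3×3×2×2 = 108.

108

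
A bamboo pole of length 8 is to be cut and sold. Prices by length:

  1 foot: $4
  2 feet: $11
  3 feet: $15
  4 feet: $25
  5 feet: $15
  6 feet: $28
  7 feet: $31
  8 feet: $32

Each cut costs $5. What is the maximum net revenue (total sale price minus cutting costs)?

Let v[k] be the best obtainable value from length k. For each k, try every first piece i and keep the best of price[i] + v[k−i] minus the 5 cut fee when i<k.
v[1] = 4
v[2] = max(4+4-5, 11+0) = 11
v[3] = max(4+11-5, 11+4-5, 15+0) = 15
v[4] = max(4+15-5, 11+11-5, 15+4-5, 25+0) = 25
v[5] = max(4+25-5, 11+15-5, 15+11-5, 25+4-5, 15+0) = 24
v[6] = max(4+24-5, 11+25-5, 15+15-5, 25+11-5, 15+4-5, 28+0) = 31
v[7] = max(4+31-5, 11+24-5, 15+25-5, …, 28+4-5, 31+0) = 35
v[8] = max(4+35-5, 11+31-5, 15+24-5, …, 31+4-5, 32+0) = 45
One optimal plan: pieces 4 + 4 (1 cut) → $50 − $5 = $45.

45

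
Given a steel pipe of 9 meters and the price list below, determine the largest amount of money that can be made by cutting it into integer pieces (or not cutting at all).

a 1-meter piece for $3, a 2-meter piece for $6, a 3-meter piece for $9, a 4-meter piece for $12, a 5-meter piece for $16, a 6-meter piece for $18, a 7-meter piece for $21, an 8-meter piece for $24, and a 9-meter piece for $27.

Consider every possible first cut. best[k] is the best of p[i]+best[k−i] over all sellable i≤k.
best[1] = 3
best[2] = max(3+3, 6+0) = 6
best[3] = max(3+6, 6+3, 9+0) = 9
best[4] = max(3+9, 6+6, 9+3, 12+0) = 12
best[5] = max(3+12, 6+9, 9+6, 12+3, 16+0) = 16
best[6] = max(3+16, 6+12, 9+9, 12+6, 16+3, 18+0) = 19
best[7] = max(3+19, 6+16, 9+12, …, 18+3, 21+0) = 22
best[8] = max(3+22, 6+19, 9+16, …, 21+3, 24+0) = 25
best[9] = max(3+25, 6+22, 9+19, …, 24+3, 27+0) = 28
One optimal cutting: 5 + 1 + 1 + 1 + 1 → $16 + $3 + $3 + $3 + $3 = $28.

28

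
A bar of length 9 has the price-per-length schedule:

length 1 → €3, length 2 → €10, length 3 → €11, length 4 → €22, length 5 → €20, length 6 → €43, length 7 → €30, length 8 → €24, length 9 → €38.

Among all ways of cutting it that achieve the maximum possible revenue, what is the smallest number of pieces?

3

Consider every possible first cut. r[k] is the best of p[i]+r[k−i] over all sellable i≤k.
r[1] = 3
r[2] = max(3+3, 10+0) = 10
r[3] = max(3+10, 10+3, 11+0) = 13
r[4] = max(3+13, 10+10, 11+3, 22+0) = 22
r[5] = max(3+22, 10+13, 11+10, 22+3, 20+0) = 25
r[6] = max(3+25, 10+22, 11+13, 22+10, 20+3, 43+0) = 43
r[7] = max(3+43, 10+25, 11+22, …, 43+3, 30+0) = 46
r[8] = max(3+46, 10+43, 11+25, …, 30+3, 24+0) = 53
r[9] = max(3+53, 10+46, 11+43, …, 24+3, 38+0) = 56
Maximum revenue is €56.
Now minimize piece count subject to staying optimal: for each k, pieces[k] = 1 + min over i with p[i]+r[k−i]=r[k] of pieces[k−i].
pieces[6] = 1
pieces[7] = 2
pieces[8] = 2
pieces[9] = 3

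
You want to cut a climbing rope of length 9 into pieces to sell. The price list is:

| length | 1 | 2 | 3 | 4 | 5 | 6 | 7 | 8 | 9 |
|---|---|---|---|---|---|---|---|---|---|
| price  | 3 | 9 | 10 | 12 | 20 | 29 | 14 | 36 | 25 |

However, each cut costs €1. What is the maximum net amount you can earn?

39

Let r[k] be the best obtainable value from length k. For each k, try every first piece i and keep the best of price[i] + r[k−i] minus the 1 cut fee when i<k.
r[1] = 3
r[2] = 9
r[3] = 11  (first piece 1, then r[2]=9)
r[4] = 17  (first piece 2, then r[2]=9)
r[5] = 20
r[6] = 29
r[7] = 31  (first piece 1, then r[6]=29)
r[8] = 37  (first piece 2, then r[6]=29)
r[9] = 39  (first piece 1, then r[8]=37)
One optimal plan: pieces 6 + 2 + 1 (2 cuts) → €41 − €2 = €39.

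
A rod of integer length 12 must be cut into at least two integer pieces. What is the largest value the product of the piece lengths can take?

Fill P[k] for k=2..12: at each k try every first piece i and multiply by the better of (k−i) uncut or P[k−i].
P[2] = 1*max(1,0) = 1*1 = 1
P[3] = 1*max(2,1) = 1*2 = 2
P[4] = 2*max(2,1) = 2*2 = 4
P[5] = 2*max(3,2) = 2*3 = 6
P[6] = 3*max(3,2) = 3*3 = 9
P[7] = 2*max(5,6) = 2*6 = 12
P[8] = 2*max(6,9) = 2*9 = 18
P[9] = 3*max(6,9) = 3*9 = 27
P[10] = 2*max(8,18) = 2*18 = 36
P[11] = 2*max(9,27) = 2*27 = 54
P[12] = 3*max(9,27) = 3*27 = 81
One optimal split: 3 + 3 + 3 + 3; product 3*3*3*3 = 81.

81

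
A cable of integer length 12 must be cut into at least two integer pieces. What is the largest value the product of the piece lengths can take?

81

Fill f[k] for k=2..12: at each k try every first piece i and multiply by the better of (k−i) uncut or f[k−i].
f[2] = 1·max(1,0) = 1·1 = 1
f[3] = 1·max(2,1) = 1·2 = 2
f[4] = 2·max(2,1) = 2·2 = 4
f[5] = 2·max(3,2) = 2·3 = 6
f[6] = 3·max(3,2) = 3·3 = 9
f[7] = 2·max(5,6) = 2·6 = 12
f[8] = 2·max(6,9) = 2·9 = 18
f[9] = 3·max(6,9) = 3·9 = 27
f[10] = 2·max(8,18) = 2·18 = 36
f[11] = 2·max(9,27) = 2·27 = 54
f[12] = 3·max(9,27) = 3·27 = 81
One optimal split: 3 + 3 + 3 + 3; product 3·3·3·3 = 81.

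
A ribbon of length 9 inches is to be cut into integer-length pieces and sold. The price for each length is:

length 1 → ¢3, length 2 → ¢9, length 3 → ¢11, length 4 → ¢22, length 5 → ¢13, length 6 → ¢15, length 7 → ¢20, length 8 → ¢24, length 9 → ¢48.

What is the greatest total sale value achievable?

Let best[k] be the best obtainable value from length k. For each k, try every first piece i and keep the best of price[i] + best[k−i].
best[1] = 3
best[2] = 9
best[3] = 12  (first piece 1, then best[2]=9)
best[4] = 22
best[5] = 25  (first piece 1, then best[4]=22)
best[6] = 31  (first piece 2, then best[4]=22)
best[7] = 34  (first piece 1, then best[6]=31)
best[8] = 44  (first piece 4, then best[4]=22)
best[9] = 48
Best is to sell the whole 9-inch piece uncut for ¢48.

48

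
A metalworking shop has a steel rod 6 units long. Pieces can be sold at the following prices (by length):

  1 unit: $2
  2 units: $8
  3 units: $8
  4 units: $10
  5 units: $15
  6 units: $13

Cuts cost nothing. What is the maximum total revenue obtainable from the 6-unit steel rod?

Let v[k] be the best obtainable value from length k. For each k, try every first piece i and keep the best of price[i] + v[k−i].
v[1] = 2
v[2] = max(2+2, 8+0) = 8
v[3] = max(2+8, 8+2, 8+0) = 10
v[4] = max(2+10, 8+8, 8+2, 10+0) = 16
v[5] = max(2+16, 8+10, 8+8, 10+2, 15+0) = 18
v[6] = max(2+18, 8+16, 8+10, 10+8, 15+2, 13+0) = 24
One optimal cutting: 2 + 2 + 2 → $8 + $8 + $8 = $24.

24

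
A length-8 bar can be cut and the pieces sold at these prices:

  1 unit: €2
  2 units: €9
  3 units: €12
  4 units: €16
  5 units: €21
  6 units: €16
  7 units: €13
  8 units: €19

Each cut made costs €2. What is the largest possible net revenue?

Build v[k] bottom-up: v[k] = max over allowed piece i of (p[i] + v[k−i]) − 2 per cut.
v[1] = 2
v[2] = max(2+2-2, 9+0) = 9
v[3] = max(2+9-2, 9+2-2, 12+0) = 12
v[4] = max(2+12-2, 9+9-2, 12+2-2, 16+0) = 16
v[5] = max(2+16-2, 9+12-2, 12+9-2, 16+2-2, 21+0) = 21
v[6] = max(2+21-2, 9+16-2, 12+12-2, 16+9-2, 21+2-2, 16+0) = 23
v[7] = max(2+23-2, 9+21-2, 12+16-2, …, 16+2-2, 13+0) = 28
v[8] = max(2+28-2, 9+23-2, 12+21-2, …, 13+2-2, 19+0) = 31
One optimal plan: pieces 5 + 3 (1 cut) → €33 − €2 = €31.

31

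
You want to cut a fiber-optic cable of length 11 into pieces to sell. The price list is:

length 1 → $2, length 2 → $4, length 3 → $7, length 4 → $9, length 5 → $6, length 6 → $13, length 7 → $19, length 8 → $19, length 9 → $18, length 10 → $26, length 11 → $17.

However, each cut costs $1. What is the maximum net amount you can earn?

27

Let v[k] be the best obtainable value from length k. For each k, try every first piece i and keep the best of price[i] + v[k−i] minus the 1 cut fee when i<k.
v[1] = 2
v[2] = 4
v[3] = 7
v[4] = 9
v[5] = 10  (first piece 1, then v[4]=9)
v[6] = 13  (first piece 3, then v[3]=7)
v[7] = 19
v[8] = 20  (first piece 1, then v[7]=19)
v[9] = 22  (first piece 2, then v[7]=19)
v[10] = 26
v[11] = 27  (first piece 1, then v[10]=26)
One optimal plan: pieces 10 + 1 (1 cut) → $28 − $1 = $27.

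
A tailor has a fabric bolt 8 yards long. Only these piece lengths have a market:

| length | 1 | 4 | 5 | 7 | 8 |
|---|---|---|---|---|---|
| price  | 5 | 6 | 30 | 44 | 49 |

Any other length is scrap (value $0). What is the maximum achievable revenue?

49

Consider every possible first cut. r[k] is the best of p[i]+r[k−i] over all sellable i≤k.
r[1] = 5
r[2] = 10  (first piece 1, then r[1]=5)
r[3] = 15  (first piece 1, then r[2]=10)
r[4] = 20  (first piece 1, then r[3]=15)
r[5] = 30
r[6] = 35  (first piece 1, then r[5]=30)
r[7] = 44
r[8] = 49  (first piece 1, then r[7]=44)
One optimal cutting: 7 + 1 → $49.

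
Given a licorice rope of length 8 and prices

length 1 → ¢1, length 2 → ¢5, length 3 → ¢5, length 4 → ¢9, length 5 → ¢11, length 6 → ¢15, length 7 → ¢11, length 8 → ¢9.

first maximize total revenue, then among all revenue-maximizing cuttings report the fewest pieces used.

2

Consider every possible first cut. r[k] is the best of p[i]+r[k−i] over all sellable i≤k.
r[1] = 1
r[2] = 5
r[3] = 6  (first piece 1, then r[2]=5)
r[4] = 10  (first piece 2, then r[2]=5)
r[5] = 11  (first piece 1, then r[4]=10)
r[6] = 15  (first piece 2, then r[4]=10)
r[7] = 16  (first piece 1, then r[6]=15)
r[8] = 20  (first piece 2, then r[6]=15)
Maximum revenue is ¢20.
Now minimize piece count subject to staying optimal: for each k, pieces[k] = 1 + min over i with p[i]+r[k−i]=r[k] of pieces[k−i].
pieces[5] = 1
pieces[6] = 1
pieces[7] = 2
pieces[8] = 2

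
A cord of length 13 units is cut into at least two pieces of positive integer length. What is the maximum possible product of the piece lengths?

Let m[k] be the best product for length k (with at least one cut). For each first piece i, the rest contributes max(k−i, m[k−i]).
Small cases: m[2]=1, m[3]=2, m[4]=4, m[5]=6.
m[6] = max(1×6, 2×4, 3×3, 4×2, 5×1) = 9
m[7] = max(1×9, 2×6, 3×4, 4×3, 5×2, 6×1) = 12
m[8] = max(1×12, 2×9, 3×6, …, 6×2, 7×1) = 18
m[9] = max(1×18, 2×12, 3×9, …, 7×2, 8×1) = 27
m[10] = max(1×27, 2×18, 3×12, …, 8×2, 9×1) = 36
m[11] = max(1×36, 2×27, 3×18, …, 9×2, 10×1) = 54
m[12] = max(1×54, 2×36, 3×27, …, 10×2, 11×1) = 81
m[13] = max(1×81, 2×54, 3×36, …, 11×2, 12×1) = 108
One optimal split: 3 + 3 + 3 + 2 + 2; product 3×3×3×2×2 = 108.

108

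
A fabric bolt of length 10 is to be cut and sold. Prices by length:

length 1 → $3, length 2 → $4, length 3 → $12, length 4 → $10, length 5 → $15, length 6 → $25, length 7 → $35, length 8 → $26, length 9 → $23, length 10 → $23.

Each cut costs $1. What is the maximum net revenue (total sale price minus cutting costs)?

46

Build net[k] bottom-up: net[k] = max over allowed piece i of (p[i] + net[k−i]) − 1 per cut.
net[1] = 3
net[2] = 5  (first piece 1, then net[1]=3)
net[3] = 12
net[4] = 14  (first piece 1, then net[3]=12)
net[5] = 16  (first piece 1, then net[4]=14)
net[6] = 25
net[7] = 35
net[8] = 37  (first piece 1, then net[7]=35)
net[9] = 39  (first piece 1, then net[8]=37)
net[10] = 46  (first piece 3, then net[7]=35)
One optimal plan: pieces 7 + 3 (1 cut) → $47 − $1 = $46.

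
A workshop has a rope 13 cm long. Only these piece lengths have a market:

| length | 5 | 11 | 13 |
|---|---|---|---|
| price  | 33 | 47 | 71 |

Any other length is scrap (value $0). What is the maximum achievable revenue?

71

Let r[k] be the best obtainable value from length k. For each k, try every first piece i and keep the best of price[i] + r[k−i].
r[1] = 0
r[2] = 0
r[3] = 0
r[4] = 0
r[5] = 33
r[6] = 33
r[7] = 33
r[8] = 33
r[9] = 33
r[10] = 66  (first piece 5, then r[5]=33)
r[11] = max(33+33, 47+0) = 66
r[12] = max(33+33, 47+0) = 66
r[13] = max(33+33, 47+0, 71+0) = 71
One optimal cutting: 13 → $71.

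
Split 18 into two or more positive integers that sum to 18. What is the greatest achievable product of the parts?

729

Let f[k] be the best product for length k (with at least one cut). For each first piece i, the rest contributes max(k−i, f[k−i]).
Small cases: f[2]=1, f[3]=2, f[4]=4, f[5]=6, f[6]=9, f[7]=12, f[8]=18, f[9]=27, f[10]=36, f[11]=54.
f[12] = max(1×54, 2×36, 3×27, …, 10×2, 11×1) = 81
f[13] = max(1×81, 2×54, 3×36, …, 11×2, 12×1) = 108
f[14] = max(1×108, 2×81, 3×54, …, 12×2, 13×1) = 162
f[15] = max(1×162, 2×108, 3×81, …, 13×2, 14×1) = 243
f[16] = max(1×243, 2×162, 3×108, …, 14×2, 15×1) = 324
f[17] = max(1×324, 2×243, 3×162, …, 15×2, 16×1) = 486
f[18] = max(1×486, 2×324, 3×243, …, 16×2, 17×1) = 729
One optimal split: 3 + 3 + 3 + 3 + 3 + 3; product 3×3×3×3×3×3 = 729.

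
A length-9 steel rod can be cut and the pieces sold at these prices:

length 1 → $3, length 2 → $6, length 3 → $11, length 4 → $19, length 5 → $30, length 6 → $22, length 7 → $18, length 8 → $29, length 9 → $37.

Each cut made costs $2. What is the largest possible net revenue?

47

Build r[k] bottom-up: r[k] = max over allowed piece i of (p[i] + r[k−i]) − 2 per cut.
r[1] = 3
r[2] = max(3+3-2, 6+0) = 6
r[3] = max(3+6-2, 6+3-2, 11+0) = 11
r[4] = max(3+11-2, 6+6-2, 11+3-2, 19+0) = 19
r[5] = max(3+19-2, 6+11-2, 11+6-2, 19+3-2, 30+0) = 30
r[6] = max(3+30-2, 6+19-2, 11+11-2, 19+6-2, 30+3-2, 22+0) = 31
r[7] = max(3+31-2, 6+30-2, 11+19-2, …, 22+3-2, 18+0) = 34
r[8] = max(3+34-2, 6+31-2, 11+30-2, …, 18+3-2, 29+0) = 39
r[9] = max(3+39-2, 6+34-2, 11+31-2, …, 29+3-2, 37+0) = 47
One optimal plan: pieces 5 + 4 (1 cut) → $49 − $2 = $47.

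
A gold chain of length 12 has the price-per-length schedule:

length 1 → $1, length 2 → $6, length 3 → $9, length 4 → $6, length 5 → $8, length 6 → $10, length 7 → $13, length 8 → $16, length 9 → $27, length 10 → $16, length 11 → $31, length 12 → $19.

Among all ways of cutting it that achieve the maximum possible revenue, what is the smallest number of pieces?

Let r[k] be the best obtainable value from length k. For each k, try every first piece i and keep the best of price[i] + r[k−i].
r[1] = 1
r[2] = 6
r[3] = 9
r[4] = 12  (first piece 2, then r[2]=6)
r[5] = 15  (first piece 2, then r[3]=9)
r[6] = 18  (first piece 2, then r[4]=12)
r[7] = 21  (first piece 2, then r[5]=15)
r[8] = 24  (first piece 2, then r[6]=18)
r[9] = 27  (first piece 2, then r[7]=21)
r[10] = 30  (first piece 2, then r[8]=24)
r[11] = 33  (first piece 2, then r[9]=27)
r[12] = 36  (first piece 2, then r[10]=30)
Maximum revenue is $36.
Now minimize piece count subject to staying optimal: for each k, pieces[k] = 1 + min over i with p[i]+r[k−i]=r[k] of pieces[k−i].
pieces[9] = 1
pieces[10] = 4
pieces[11] = 2
pieces[12] = 2

2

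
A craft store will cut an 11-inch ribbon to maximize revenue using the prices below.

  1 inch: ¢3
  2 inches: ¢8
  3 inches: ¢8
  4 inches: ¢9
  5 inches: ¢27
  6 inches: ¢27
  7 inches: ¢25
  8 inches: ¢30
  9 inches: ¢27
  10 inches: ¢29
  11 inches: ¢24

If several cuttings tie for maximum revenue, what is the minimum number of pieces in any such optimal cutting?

3

Consider every possible first cut. r[k] is the best of p[i]+r[k−i] over all sellable i≤k.
r[1] = 3
r[2] = max(3+3, 8+0) = 8
r[3] = max(3+8, 8+3, 8+0) = 11
r[4] = max(3+11, 8+8, 8+3, 9+0) = 16
r[5] = max(3+16, 8+11, 8+8, 9+3, 27+0) = 27
r[6] = max(3+27, 8+16, 8+11, 9+8, 27+3, 27+0) = 30
r[7] = max(3+30, 8+27, 8+16, …, 27+3, 25+0) = 35
r[8] = max(3+35, 8+30, 8+27, …, 25+3, 30+0) = 38
r[9] = max(3+38, 8+35, 8+30, …, 30+3, 27+0) = 43
r[10] = max(3+43, 8+38, 8+35, …, 27+3, 29+0) = 54
r[11] = max(3+54, 8+43, 8+38, …, 29+3, 24+0) = 57
Maximum revenue is ¢57.
Now minimize piece count subject to staying optimal: for each k, pieces[k] = 1 + min over i with p[i]+r[k−i]=r[k] of pieces[k−i].
pieces[8] = 3
pieces[9] = 3
pieces[10] = 2
pieces[11] = 3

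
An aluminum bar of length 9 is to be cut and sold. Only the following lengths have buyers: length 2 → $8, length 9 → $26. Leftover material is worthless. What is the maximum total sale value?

32

Build best[k] bottom-up: best[k] = max over allowed piece i of (p[i] + best[k−i]).
best[1] = 0
best[2] = 8
best[3] = 8
best[4] = 16  (first piece 2, then best[2]=8)
best[5] = 16
best[6] = 24  (first piece 2, then best[4]=16)
best[7] = 24
best[8] = 32  (first piece 2, then best[6]=24)
best[9] = max(8+24, 26+0) = 32
One optimal cutting: pieces 2 + 2 + 2 + 2 with 1 cm of scrap → $32.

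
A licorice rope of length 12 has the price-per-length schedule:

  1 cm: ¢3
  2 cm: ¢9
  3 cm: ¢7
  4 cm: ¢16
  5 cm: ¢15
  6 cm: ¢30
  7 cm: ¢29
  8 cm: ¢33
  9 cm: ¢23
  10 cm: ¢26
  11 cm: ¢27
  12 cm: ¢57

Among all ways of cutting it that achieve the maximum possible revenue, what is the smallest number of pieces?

Let r[k] be the best obtainable value from length k. For each k, try every first piece i and keep the best of price[i] + r[k−i].
r[1] = 3
r[2] = max(3+3, 9+0) = 9
r[3] = max(3+9, 9+3, 7+0) = 12
r[4] = max(3+12, 9+9, 7+3, 16+0) = 18
r[5] = max(3+18, 9+12, 7+9, 16+3, 15+0) = 21
r[6] = max(3+21, 9+18, 7+12, 16+9, 15+3, 30+0) = 30
r[7] = max(3+30, 9+21, 7+18, …, 30+3, 29+0) = 33
r[8] = max(3+33, 9+30, 7+21, …, 29+3, 33+0) = 39
r[9] = max(3+39, 9+33, 7+30, …, 33+3, 23+0) = 42
r[10] = max(3+42, 9+39, 7+33, …, 23+3, 26+0) = 48
r[11] = max(3+48, 9+42, 7+39, …, 26+3, 27+0) = 51
r[12] = max(3+51, 9+48, 7+42, …, 27+3, 57+0) = 60
Maximum revenue is ¢60.
Now minimize piece count subject to staying optimal: for each k, pieces[k] = 1 + min over i with p[i]+r[k−i]=r[k] of pieces[k−i].
pieces[9] = 3
pieces[10] = 3
pieces[11] = 4
pieces[12] = 2

2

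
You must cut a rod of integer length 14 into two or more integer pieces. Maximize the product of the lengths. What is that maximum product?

Fill g[k] for k=2..14: at each k try every first piece i and multiply by the better of (k−i) uncut or g[k−i].
g[2] = 1*max(1,0) = 1*1 = 1
g[3] = 1*max(2,1) = 1*2 = 2
g[4] = 2*max(2,1) = 2*2 = 4
g[5] = 2*max(3,2) = 2*3 = 6
g[6] = 3*max(3,2) = 3*3 = 9
g[7] = 2*max(5,6) = 2*6 = 12
g[8] = 2*max(6,9) = 2*9 = 18
g[9] = 3*max(6,9) = 3*9 = 27
g[10] = 2*max(8,18) = 2*18 = 36
g[11] = 2*max(9,27) = 2*27 = 54
g[12] = 3*max(9,27) = 3*27 = 81
g[13] = 2*max(11,54) = 2*54 = 108
g[14] = 2*max(12,81) = 2*81 = 162
One optimal split: 3 + 3 + 3 + 3 + 2; product 3*3*3*3*2 = 162.

162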